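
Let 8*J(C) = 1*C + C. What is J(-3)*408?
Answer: -306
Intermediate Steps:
J(C) = C/4 (J(C) = (1*C + C)/8 = (C + C)/8 = (2*C)/8 = C/4)
J(-3)*408 = ((¼)*(-3))*408 = -¾*408 = -306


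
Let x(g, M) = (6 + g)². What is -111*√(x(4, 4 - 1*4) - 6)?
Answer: -111*√94 ≈ -1076.2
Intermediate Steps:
-111*√(x(4, 4 - 1*4) - 6) = -111*√((6 + 4)² - 6) = -111*√(10² - 6) = -111*√(100 - 6) = -111*√94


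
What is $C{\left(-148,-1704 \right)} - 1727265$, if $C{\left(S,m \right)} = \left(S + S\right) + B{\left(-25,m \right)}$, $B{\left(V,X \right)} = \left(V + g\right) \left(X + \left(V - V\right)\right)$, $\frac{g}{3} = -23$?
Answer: $-1567385$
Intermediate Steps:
$g = -69$ ($g = 3 \left(-23\right) = -69$)
$B{\left(V,X \right)} = X \left(-69 + V\right)$ ($B{\left(V,X \right)} = \left(V - 69\right) \left(X + \left(V - V\right)\right) = \left(-69 + V\right) \left(X + 0\right) = \left(-69 + V\right) X = X \left(-69 + V\right)$)
$C{\left(S,m \right)} = - 94 m + 2 S$ ($C{\left(S,m \right)} = \left(S + S\right) + m \left(-69 - 25\right) = 2 S + m \left(-94\right) = 2 S - 94 m = - 94 m + 2 S$)
$C{\left(-148,-1704 \right)} - 1727265 = \left(\left(-94\right) \left(-1704\right) + 2 \left(-148\right)\right) - 1727265 = \left(160176 - 296\right) - 1727265 = 159880 - 1727265 = -1567385$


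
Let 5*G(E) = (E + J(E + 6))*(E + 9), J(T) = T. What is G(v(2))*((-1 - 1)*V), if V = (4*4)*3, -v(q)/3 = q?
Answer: 1728/5 ≈ 345.60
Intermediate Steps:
v(q) = -3*q
V = 48 (V = 16*3 = 48)
G(E) = (6 + 2*E)*(9 + E)/5 (G(E) = ((E + (E + 6))*(E + 9))/5 = ((E + (6 + E))*(9 + E))/5 = ((6 + 2*E)*(9 + E))/5 = (6 + 2*E)*(9 + E)/5)
G(v(2))*((-1 - 1)*V) = (54/5 + 2*(-3*2)**2/5 + 24*(-3*2)/5)*((-1 - 1)*48) = (54/5 + (2/5)*(-6)**2 + (24/5)*(-6))*(-2*48) = (54/5 + (2/5)*36 - 144/5)*(-96) = (54/5 + 72/5 - 144/5)*(-96) = -18/5*(-96) = 1728/5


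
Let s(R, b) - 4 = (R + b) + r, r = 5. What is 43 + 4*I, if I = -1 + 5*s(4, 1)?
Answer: 319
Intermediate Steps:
s(R, b) = 9 + R + b (s(R, b) = 4 + ((R + b) + 5) = 4 + (5 + R + b) = 9 + R + b)
I = 69 (I = -1 + 5*(9 + 4 + 1) = -1 + 5*14 = -1 + 70 = 69)
43 + 4*I = 43 + 4*69 = 43 + 276 = 319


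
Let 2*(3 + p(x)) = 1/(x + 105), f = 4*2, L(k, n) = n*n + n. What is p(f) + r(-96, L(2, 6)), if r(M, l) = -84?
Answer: -19661/226 ≈ -86.996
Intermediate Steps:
L(k, n) = n + n² (L(k, n) = n² + n = n + n²)
f = 8
p(x) = -3 + 1/(2*(105 + x)) (p(x) = -3 + 1/(2*(x + 105)) = -3 + 1/(2*(105 + x)))
p(f) + r(-96, L(2, 6)) = (-629 - 6*8)/(2*(105 + 8)) - 84 = (½)*(-629 - 48)/113 - 84 = (½)*(1/113)*(-677) - 84 = -677/226 - 84 = -19661/226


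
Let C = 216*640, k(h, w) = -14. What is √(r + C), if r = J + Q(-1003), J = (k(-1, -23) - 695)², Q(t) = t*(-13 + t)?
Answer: 3*√184441 ≈ 1288.4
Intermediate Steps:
J = 502681 (J = (-14 - 695)² = (-709)² = 502681)
r = 1521729 (r = 502681 - 1003*(-13 - 1003) = 502681 - 1003*(-1016) = 502681 + 1019048 = 1521729)
C = 138240
√(r + C) = √(1521729 + 138240) = √1659969 = 3*√184441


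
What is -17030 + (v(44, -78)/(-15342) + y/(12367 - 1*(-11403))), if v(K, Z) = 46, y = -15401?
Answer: -3105363267881/182339670 ≈ -17031.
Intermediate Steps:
-17030 + (v(44, -78)/(-15342) + y/(12367 - 1*(-11403))) = -17030 + (46/(-15342) - 15401/(12367 - 1*(-11403))) = -17030 + (46*(-1/15342) - 15401/(12367 + 11403)) = -17030 + (-23/7671 - 15401/23770) = -17030 - 118687781/182339670 = -3105363267881/182339670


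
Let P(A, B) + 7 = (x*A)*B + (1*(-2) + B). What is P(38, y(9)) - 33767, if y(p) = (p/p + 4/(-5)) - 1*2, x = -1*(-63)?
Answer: -38087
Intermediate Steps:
x = 63
y(p) = -9/5 (y(p) = (1 + 4*(-1/5)) - 2 = (1 - 4/5) - 2 = 1/5 - 2 = -9/5)
P(A, B) = -9 + B + 63*A*B (P(A, B) = -7 + ((63*A)*B + (1*(-2) + B)) = -7 + (63*A*B + (-2 + B)) = -7 + (-2 + B + 63*A*B) = -9 + B + 63*A*B)
P(38, y(9)) - 33767 = (-9 - 9/5 + 63*38*(-9/5)) - 33767 = (-9 - 9/5 - 21546/5) - 33767 = -4320 - 33767 = -38087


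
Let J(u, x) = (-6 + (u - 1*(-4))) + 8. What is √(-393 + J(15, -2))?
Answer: 2*I*√93 ≈ 19.287*I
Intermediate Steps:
J(u, x) = 6 + u (J(u, x) = (-6 + (u + 4)) + 8 = (-6 + (4 + u)) + 8 = (-2 + u) + 8 = 6 + u)
√(-393 + J(15, -2)) = √(-393 + (6 + 15)) = √(-393 + 21) = √(-372) = 2*I*√93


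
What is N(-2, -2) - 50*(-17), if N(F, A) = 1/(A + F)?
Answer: 3399/4 ≈ 849.75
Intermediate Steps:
N(-2, -2) - 50*(-17) = 1/(-2 - 2) - 50*(-17) = 1/(-4) + 850 = -¼ + 850 = 3399/4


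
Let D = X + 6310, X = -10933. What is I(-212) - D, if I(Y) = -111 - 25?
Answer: 4487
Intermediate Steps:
I(Y) = -136
D = -4623 (D = -10933 + 6310 = -4623)
I(-212) - D = -136 - 1*(-4623) = -136 + 4623 = 4487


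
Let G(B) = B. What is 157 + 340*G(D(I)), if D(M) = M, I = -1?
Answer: -183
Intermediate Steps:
157 + 340*G(D(I)) = 157 + 340*(-1) = 157 - 340 = -183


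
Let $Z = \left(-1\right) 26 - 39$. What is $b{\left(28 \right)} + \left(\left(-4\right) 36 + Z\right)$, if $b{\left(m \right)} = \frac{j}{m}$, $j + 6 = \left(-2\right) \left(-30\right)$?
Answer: $- \frac{2899}{14} \approx -207.07$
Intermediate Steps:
$j = 54$ ($j = -6 - -60 = -6 + 60 = 54$)
$Z = -65$ ($Z = -26 - 39 = -65$)
$b{\left(m \right)} = \frac{54}{m}$
$b{\left(28 \right)} + \left(\left(-4\right) 36 + Z\right) = \frac{54}{28} - 209 = 54 \cdot \frac{1}{28} - 209 = \frac{27}{14} - 209 = - \frac{2899}{14}$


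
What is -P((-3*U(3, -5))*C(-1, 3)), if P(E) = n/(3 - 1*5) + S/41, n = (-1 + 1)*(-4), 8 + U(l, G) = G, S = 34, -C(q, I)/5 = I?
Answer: -34/41 ≈ -0.82927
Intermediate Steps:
C(q, I) = -5*I
U(l, G) = -8 + G
n = 0 (n = 0*(-4) = 0)
P(E) = 34/41 (P(E) = 0/(3 - 1*5) + 34/41 = 0/(3 - 5) + 34*(1/41) = 0/(-2) + 34/41 = 0*(-½) + 34/41 = 0 + 34/41 = 34/41)
-P((-3*U(3, -5))*C(-1, 3)) = -1*34/41 = -34/41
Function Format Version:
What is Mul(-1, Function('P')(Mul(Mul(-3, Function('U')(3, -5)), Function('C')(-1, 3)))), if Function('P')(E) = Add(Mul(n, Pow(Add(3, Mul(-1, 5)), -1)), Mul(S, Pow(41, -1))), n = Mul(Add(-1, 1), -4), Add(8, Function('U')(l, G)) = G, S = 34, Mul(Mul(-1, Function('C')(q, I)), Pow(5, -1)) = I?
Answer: Rational(-34, 41) ≈ -0.82927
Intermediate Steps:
Function('C')(q, I) = Mul(-5, I)
Function('U')(l, G) = Add(-8, G)
n = 0 (n = Mul(0, -4) = 0)
Function('P')(E) = Rational(34, 41) (Function('P')(E) = Add(Mul(0, Pow(Add(3, Mul(-1, 5)), -1)), Mul(34, Pow(41, -1))) = Add(Mul(0, Pow(Add(3, -5), -1)), Mul(34, Rational(1, 41))) = Add(Mul(0, Pow(-2, -1)), Rational(34, 41)) = Add(Mul(0, Rational(-1, 2)), Rational(34, 41)) = Add(0, Rational(34, 41)) = Rational(34, 41))
Mul(-1, Function('P')(Mul(Mul(-3, Function('U')(3, -5)), Function('C')(-1, 3)))) = Mul(-1, Rational(34, 41)) = Rational(-34, 41)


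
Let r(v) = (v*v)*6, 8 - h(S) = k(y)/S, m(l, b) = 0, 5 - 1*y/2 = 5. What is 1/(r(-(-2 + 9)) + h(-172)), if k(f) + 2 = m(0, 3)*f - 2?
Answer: 43/12985 ≈ 0.0033115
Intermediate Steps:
y = 0 (y = 10 - 2*5 = 10 - 10 = 0)
k(f) = -4 (k(f) = -2 + (0*f - 2) = -2 + (0 - 2) = -2 - 2 = -4)
h(S) = 8 + 4/S (h(S) = 8 - (-4)/S = 8 + 4/S)
r(v) = 6*v**2 (r(v) = v**2*6 = 6*v**2)
1/(r(-(-2 + 9)) + h(-172)) = 1/(6*(-(-2 + 9))**2 + (8 + 4/(-172))) = 1/(6*(-1*7)**2 + (8 + 4*(-1/172))) = 1/(6*(-7)**2 + (8 - 1/43)) = 1/(6*49 + 343/43) = 1/(294 + 343/43) = 1/(12985/43) = 43/12985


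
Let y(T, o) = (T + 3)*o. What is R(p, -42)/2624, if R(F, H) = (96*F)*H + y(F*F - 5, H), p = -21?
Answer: 33117/1312 ≈ 25.242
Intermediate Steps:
y(T, o) = o*(3 + T) (y(T, o) = (3 + T)*o = o*(3 + T))
R(F, H) = H*(-2 + F²) + 96*F*H (R(F, H) = (96*F)*H + H*(3 + (F*F - 5)) = 96*F*H + H*(3 + (F² - 5)) = 96*F*H + H*(3 + (-5 + F²)) = 96*F*H + H*(-2 + F²) = H*(-2 + F²) + 96*F*H)
R(p, -42)/2624 = -42*(-2 + (-21)² + 96*(-21))/2624 = -42*(-2 + 441 - 2016)*(1/2624) = -42*(-1577)*(1/2624) = 66234*(1/2624) = 33117/1312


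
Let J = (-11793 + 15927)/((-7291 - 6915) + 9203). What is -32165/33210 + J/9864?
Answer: -8819260649/9104999724 ≈ -0.96862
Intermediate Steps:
J = -4134/5003 (J = 4134/(-14206 + 9203) = 4134/(-5003) = 4134*(-1/5003) = -4134/5003 ≈ -0.82630)
-32165/33210 + J/9864 = -32165/33210 - 4134/5003/9864 = -32165*1/33210 - 4134/5003*1/9864 = -6433/6642 - 689/8224932 = -8819260649/9104999724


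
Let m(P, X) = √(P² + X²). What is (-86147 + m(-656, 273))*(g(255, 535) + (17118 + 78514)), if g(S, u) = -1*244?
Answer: -8217390036 + 95388*√504865 ≈ -8.1496e+9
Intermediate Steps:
g(S, u) = -244
(-86147 + m(-656, 273))*(g(255, 535) + (17118 + 78514)) = (-86147 + √((-656)² + 273²))*(-244 + (17118 + 78514)) = (-86147 + √(430336 + 74529))*(-244 + 95632) = (-86147 + √504865)*95388 = -8217390036 + 95388*√504865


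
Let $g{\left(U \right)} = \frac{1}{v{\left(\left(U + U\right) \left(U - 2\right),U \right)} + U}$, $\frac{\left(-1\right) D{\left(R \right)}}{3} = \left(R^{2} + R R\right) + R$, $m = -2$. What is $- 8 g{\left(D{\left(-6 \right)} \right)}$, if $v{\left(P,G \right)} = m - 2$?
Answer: $\frac{4}{101} \approx 0.039604$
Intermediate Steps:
$v{\left(P,G \right)} = -4$ ($v{\left(P,G \right)} = -2 - 2 = -4$)
$D{\left(R \right)} = - 6 R^{2} - 3 R$ ($D{\left(R \right)} = - 3 \left(\left(R^{2} + R R\right) + R\right) = - 3 \left(\left(R^{2} + R^{2}\right) + R\right) = - 3 \left(2 R^{2} + R\right) = - 3 \left(R + 2 R^{2}\right) = - 6 R^{2} - 3 R$)
$g{\left(U \right)} = \frac{1}{-4 + U}$
$- 8 g{\left(D{\left(-6 \right)} \right)} = - \frac{8}{-4 - - 18 \left(1 + 2 \left(-6\right)\right)} = - \frac{8}{-4 - - 18 \left(1 - 12\right)} = - \frac{8}{-4 - \left(-18\right) \left(-11\right)} = - \frac{8}{-4 - 198} = - \frac{8}{-202} = \left(-8\right) \left(- \frac{1}{202}\right) = \frac{4}{101}$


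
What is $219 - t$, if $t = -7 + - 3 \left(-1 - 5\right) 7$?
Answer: $100$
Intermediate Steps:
$t = 119$ ($t = -7 + \left(-3\right) \left(-6\right) 7 = -7 + 18 \cdot 7 = -7 + 126 = 119$)
$219 - t = 219 - 119 = 100$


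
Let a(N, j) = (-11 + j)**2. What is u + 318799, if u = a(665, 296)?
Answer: 400024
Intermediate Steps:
u = 81225 (u = (-11 + 296)**2 = 285**2 = 81225)
u + 318799 = 81225 + 318799 = 400024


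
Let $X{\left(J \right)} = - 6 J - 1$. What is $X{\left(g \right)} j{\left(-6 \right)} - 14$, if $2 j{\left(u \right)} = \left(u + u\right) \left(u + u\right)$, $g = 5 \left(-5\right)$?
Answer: $10714$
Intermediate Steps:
$g = -25$
$X{\left(J \right)} = -1 - 6 J$
$j{\left(u \right)} = 2 u^{2}$ ($j{\left(u \right)} = \frac{\left(u + u\right) \left(u + u\right)}{2} = \frac{2 u 2 u}{2} = \frac{4 u^{2}}{2} = 2 u^{2}$)
$X{\left(g \right)} j{\left(-6 \right)} - 14 = \left(-1 - -150\right) 2 \left(-6\right)^{2} - 14 = \left(-1 + 150\right) 2 \cdot 36 - 14 = 149 \cdot 72 - 14 = 10728 - 14 = 10714$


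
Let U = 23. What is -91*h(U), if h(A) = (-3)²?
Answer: -819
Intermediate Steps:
h(A) = 9
-91*h(U) = -91*9 = -819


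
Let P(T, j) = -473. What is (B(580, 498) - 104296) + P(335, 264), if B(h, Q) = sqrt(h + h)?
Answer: -104769 + 2*sqrt(290) ≈ -1.0474e+5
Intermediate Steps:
B(h, Q) = sqrt(2)*sqrt(h) (B(h, Q) = sqrt(2*h) = sqrt(2)*sqrt(h))
(B(580, 498) - 104296) + P(335, 264) = (sqrt(2)*sqrt(580) - 104296) - 473 = (sqrt(2)*(2*sqrt(145)) - 104296) - 473 = (2*sqrt(290) - 104296) - 473 = (-104296 + 2*sqrt(290)) - 473 = -104769 + 2*sqrt(290)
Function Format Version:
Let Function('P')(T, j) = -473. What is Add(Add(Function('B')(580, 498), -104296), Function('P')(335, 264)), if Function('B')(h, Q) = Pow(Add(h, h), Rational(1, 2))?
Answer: Add(-104769, Mul(2, Pow(290, Rational(1, 2)))) ≈ -1.0474e+5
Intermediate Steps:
Function('B')(h, Q) = Mul(Pow(2, Rational(1, 2)), Pow(h, Rational(1, 2))) (Function('B')(h, Q) = Pow(Mul(2, h), Rational(1, 2)) = Mul(Pow(2, Rational(1, 2)), Pow(h, Rational(1, 2))))
Add(Add(Function('B')(580, 498), -104296), Function('P')(335, 264)) = Add(Add(Mul(Pow(2, Rational(1, 2)), Pow(580, Rational(1, 2))), -104296), -473) = Add(Add(Mul(Pow(2, Rational(1, 2)), Mul(2, Pow(145, Rational(1, 2)))), -104296), -473) = Add(Add(Mul(2, Pow(290, Rational(1, 2))), -104296), -473) = Add(Add(-104296, Mul(2, Pow(290, Rational(1, 2)))), -473) = Add(-104769, Mul(2, Pow(290, Rational(1, 2))))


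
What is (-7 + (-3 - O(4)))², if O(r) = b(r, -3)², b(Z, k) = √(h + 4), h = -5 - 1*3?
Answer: 36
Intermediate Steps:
h = -8 (h = -5 - 3 = -8)
b(Z, k) = 2*I (b(Z, k) = √(-8 + 4) = √(-4) = 2*I)
O(r) = -4 (O(r) = (2*I)² = -4)
(-7 + (-3 - O(4)))² = (-7 + (-3 - 1*(-4)))² = (-7 + (-3 + 4))² = (-7 + 1)² = (-6)² = 36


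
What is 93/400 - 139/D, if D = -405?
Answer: 18653/32400 ≈ 0.57571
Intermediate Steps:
93/400 - 139/D = 93/400 - 139/(-405) = 93*(1/400) - 139*(-1/405) = 93/400 + 139/405 = 18653/32400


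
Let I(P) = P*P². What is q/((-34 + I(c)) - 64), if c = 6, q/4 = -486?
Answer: -972/59 ≈ -16.475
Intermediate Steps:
q = -1944 (q = 4*(-486) = -1944)
I(P) = P³
q/((-34 + I(c)) - 64) = -1944/((-34 + 6³) - 64) = -1944/((-34 + 216) - 64) = -1944/(182 - 64) = -1944/118 = -1944*1/118 = -972/59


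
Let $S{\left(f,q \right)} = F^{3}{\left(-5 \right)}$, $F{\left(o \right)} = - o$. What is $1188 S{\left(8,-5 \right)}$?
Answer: $148500$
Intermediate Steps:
$S{\left(f,q \right)} = 125$ ($S{\left(f,q \right)} = \left(\left(-1\right) \left(-5\right)\right)^{3} = 5^{3} = 125$)
$1188 S{\left(8,-5 \right)} = 1188 \cdot 125 = 148500$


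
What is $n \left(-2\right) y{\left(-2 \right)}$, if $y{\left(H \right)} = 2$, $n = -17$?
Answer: $68$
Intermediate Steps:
$n \left(-2\right) y{\left(-2 \right)} = \left(-17\right) \left(-2\right) 2 = 34 \cdot 2 = 68$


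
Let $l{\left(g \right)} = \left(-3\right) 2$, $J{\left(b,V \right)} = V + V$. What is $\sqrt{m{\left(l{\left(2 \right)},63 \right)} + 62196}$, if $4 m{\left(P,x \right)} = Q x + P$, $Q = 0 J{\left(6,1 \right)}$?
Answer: $\frac{3 \sqrt{27642}}{2} \approx 249.39$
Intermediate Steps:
$J{\left(b,V \right)} = 2 V$
$Q = 0$ ($Q = 0 \cdot 2 \cdot 1 = 0 \cdot 2 = 0$)
$l{\left(g \right)} = -6$
$m{\left(P,x \right)} = \frac{P}{4}$ ($m{\left(P,x \right)} = \frac{0 x + P}{4} = \frac{0 + P}{4} = \frac{P}{4}$)
$\sqrt{m{\left(l{\left(2 \right)},63 \right)} + 62196} = \sqrt{\frac{1}{4} \left(-6\right) + 62196} = \sqrt{- \frac{3}{2} + 62196} = \sqrt{\frac{124389}{2}} = \frac{3 \sqrt{27642}}{2}$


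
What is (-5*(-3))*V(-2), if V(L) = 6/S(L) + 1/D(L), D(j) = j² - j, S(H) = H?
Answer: -85/2 ≈ -42.500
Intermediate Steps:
V(L) = 6/L + 1/(L*(-1 + L))
(-5*(-3))*V(-2) = (-5*(-3))*((-5 + 6*(-2))/((-2)*(-1 - 2))) = 15*(-½*(-5 - 12)/(-3)) = 15*(-½*(-⅓)*(-17)) = 15*(-17/6) = -85/2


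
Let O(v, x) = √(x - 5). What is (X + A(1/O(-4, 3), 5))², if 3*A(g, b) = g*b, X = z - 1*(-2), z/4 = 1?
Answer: 623/18 - 10*I*√2 ≈ 34.611 - 14.142*I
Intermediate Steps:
O(v, x) = √(-5 + x)
z = 4 (z = 4*1 = 4)
X = 6 (X = 4 - 1*(-2) = 4 + 2 = 6)
A(g, b) = b*g/3 (A(g, b) = (g*b)/3 = (b*g)/3 = b*g/3)
(X + A(1/O(-4, 3), 5))² = (6 + (⅓)*5/√(-5 + 3))² = (6 + (⅓)*5/√(-2))² = (6 + (⅓)*5/(I*√2))² = (6 + (⅓)*5*(-I*√2/2))² = (6 - 5*I*√2/6)²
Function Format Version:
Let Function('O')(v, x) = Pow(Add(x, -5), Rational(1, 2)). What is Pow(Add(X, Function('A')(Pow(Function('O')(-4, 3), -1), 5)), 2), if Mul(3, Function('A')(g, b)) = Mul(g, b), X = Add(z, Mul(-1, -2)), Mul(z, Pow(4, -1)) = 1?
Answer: Add(Rational(623, 18), Mul(-10, I, Pow(2, Rational(1, 2)))) ≈ Add(34.611, Mul(-14.142, I))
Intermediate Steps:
Function('O')(v, x) = Pow(Add(-5, x), Rational(1, 2))
z = 4 (z = Mul(4, 1) = 4)
X = 6 (X = Add(4, Mul(-1, -2)) = Add(4, 2) = 6)
Function('A')(g, b) = Mul(Rational(1, 3), b, g) (Function('A')(g, b) = Mul(Rational(1, 3), Mul(g, b)) = Mul(Rational(1, 3), Mul(b, g)) = Mul(Rational(1, 3), b, g))
Pow(Add(X, Function('A')(Pow(Function('O')(-4, 3), -1), 5)), 2) = Pow(Add(6, Mul(Rational(1, 3), 5, Pow(Pow(Add(-5, 3), Rational(1, 2)), -1))), 2) = Pow(Add(6, Mul(Rational(1, 3), 5, Pow(Pow(-2, Rational(1, 2)), -1))), 2) = Pow(Add(6, Mul(Rational(1, 3), 5, Pow(Mul(I, Pow(2, Rational(1, 2))), -1))), 2) = Pow(Add(6, Mul(Rational(1, 3), 5, Mul(Rational(-1, 2), I, Pow(2, Rational(1, 2))))), 2) = Pow(Add(6, Mul(Rational(-5, 6), I, Pow(2, Rational(1, 2)))), 2)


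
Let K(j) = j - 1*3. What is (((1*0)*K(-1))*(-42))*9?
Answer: 0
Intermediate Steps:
K(j) = -3 + j (K(j) = j - 3 = -3 + j)
(((1*0)*K(-1))*(-42))*9 = (((1*0)*(-3 - 1))*(-42))*9 = ((0*(-4))*(-42))*9 = (0*(-42))*9 = 0*9 = 0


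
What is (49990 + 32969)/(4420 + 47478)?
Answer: 82959/51898 ≈ 1.5985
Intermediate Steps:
(49990 + 32969)/(4420 + 47478) = 82959/51898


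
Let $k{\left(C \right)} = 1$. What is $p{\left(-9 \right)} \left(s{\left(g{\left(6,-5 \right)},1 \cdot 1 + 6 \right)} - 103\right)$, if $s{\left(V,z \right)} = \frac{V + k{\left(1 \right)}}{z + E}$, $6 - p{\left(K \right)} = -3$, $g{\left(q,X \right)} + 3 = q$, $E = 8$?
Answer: $- \frac{4623}{5} \approx -924.6$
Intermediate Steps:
$g{\left(q,X \right)} = -3 + q$
$p{\left(K \right)} = 9$ ($p{\left(K \right)} = 6 - -3 = 6 + 3 = 9$)
$s{\left(V,z \right)} = \frac{1 + V}{8 + z}$ ($s{\left(V,z \right)} = \frac{V + 1}{z + 8} = \frac{1 + V}{8 + z}$)
$p{\left(-9 \right)} \left(s{\left(g{\left(6,-5 \right)},1 \cdot 1 + 6 \right)} - 103\right) = 9 \left(\frac{1 + \left(-3 + 6\right)}{8 + \left(1 \cdot 1 + 6\right)} - 103\right) = 9 \left(\frac{1 + 3}{8 + \left(1 + 6\right)} - 103\right) = 9 \left(\frac{1}{8 + 7} \cdot 4 - 103\right) = 9 \left(\frac{1}{15} \cdot 4 - 103\right) = 9 \left(\frac{4}{15} - 103\right) = 9 \left(- \frac{1541}{15}\right) = - \frac{4623}{5}$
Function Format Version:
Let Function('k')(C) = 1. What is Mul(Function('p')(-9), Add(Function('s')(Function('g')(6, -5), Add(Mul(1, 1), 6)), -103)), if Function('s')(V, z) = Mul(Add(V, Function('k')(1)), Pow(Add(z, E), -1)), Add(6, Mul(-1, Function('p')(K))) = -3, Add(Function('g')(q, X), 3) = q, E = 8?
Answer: Rational(-4623, 5) ≈ -924.60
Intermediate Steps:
Function('g')(q, X) = Add(-3, q)
Function('p')(K) = 9 (Function('p')(K) = Add(6, Mul(-1, -3)) = Add(6, 3) = 9)
Function('s')(V, z) = Mul(Pow(Add(8, z), -1), Add(1, V)) (Function('s')(V, z) = Mul(Add(V, 1), Pow(Add(z, 8), -1)) = Mul(Add(1, V), Pow(Add(8, z), -1)) = Mul(Pow(Add(8, z), -1), Add(1, V)))
Mul(Function('p')(-9), Add(Function('s')(Function('g')(6, -5), Add(Mul(1, 1), 6)), -103)) = Mul(9, Add(Mul(Pow(Add(8, Add(Mul(1, 1), 6)), -1), Add(1, Add(-3, 6))), -103)) = Mul(9, Add(Mul(Pow(Add(8, Add(1, 6)), -1), Add(1, 3)), -103)) = Mul(9, Add(Mul(Pow(Add(8, 7), -1), 4), -103)) = Mul(9, Add(Mul(Pow(15, -1), 4), -103)) = Mul(9, Add(Mul(Rational(1, 15), 4), -103)) = Mul(9, Add(Rational(4, 15), -103)) = Mul(9, Rational(-1541, 15)) = Rational(-4623, 5)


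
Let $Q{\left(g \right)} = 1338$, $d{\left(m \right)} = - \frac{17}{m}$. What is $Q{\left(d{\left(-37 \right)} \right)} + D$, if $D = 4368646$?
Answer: $4369984$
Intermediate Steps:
$Q{\left(d{\left(-37 \right)} \right)} + D = 1338 + 4368646 = 4369984$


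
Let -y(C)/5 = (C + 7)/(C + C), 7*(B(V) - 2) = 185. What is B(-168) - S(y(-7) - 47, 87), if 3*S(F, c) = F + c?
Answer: 317/21 ≈ 15.095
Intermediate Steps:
B(V) = 199/7 (B(V) = 2 + (⅐)*185 = 2 + 185/7 = 199/7)
y(C) = -5*(7 + C)/(2*C) (y(C) = -5*(C + 7)/(C + C) = -5*(7 + C)/(2*C))
S(F, c) = F/3 + c/3 (S(F, c) = (F + c)/3 = F/3 + c/3)
B(-168) - S(y(-7) - 47, 87) = 199/7 - (((5/2)*(-7 - 1*(-7))/(-7) - 47)/3 + (⅓)*87) = 199/7 - (((5/2)*(-⅐)*(-7 + 7) - 47)/3 + 29) = 199/7 - (((5/2)*(-⅐)*0 - 47)/3 + 29) = 199/7 - ((0 - 47)/3 + 29) = 199/7 - ((⅓)*(-47) + 29) = 199/7 - (-47/3 + 29) = 199/7 - 1*40/3 = 199/7 - 40/3 = 317/21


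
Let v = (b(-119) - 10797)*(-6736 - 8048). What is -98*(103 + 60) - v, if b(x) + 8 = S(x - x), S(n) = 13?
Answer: -159564902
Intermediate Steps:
b(x) = 5 (b(x) = -8 + 13 = 5)
v = 159548928 (v = (5 - 10797)*(-6736 - 8048) = -10792*(-14784) = 159548928)
-98*(103 + 60) - v = -98*(103 + 60) - 1*159548928 = -98*163 - 159548928 = -15974 - 159548928 = -159564902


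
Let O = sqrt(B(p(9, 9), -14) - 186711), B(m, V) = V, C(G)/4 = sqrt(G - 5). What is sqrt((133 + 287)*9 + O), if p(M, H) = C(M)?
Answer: sqrt(3780 + 5*I*sqrt(7469)) ≈ 61.582 + 3.5085*I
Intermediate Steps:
C(G) = 4*sqrt(-5 + G) (C(G) = 4*sqrt(G - 5) = 4*sqrt(-5 + G))
p(M, H) = 4*sqrt(-5 + M)
O = 5*I*sqrt(7469) (O = sqrt(-14 - 186711) = sqrt(-186725) = 5*I*sqrt(7469) ≈ 432.12*I)
sqrt((133 + 287)*9 + O) = sqrt((133 + 287)*9 + 5*I*sqrt(7469)) = sqrt(420*9 + 5*I*sqrt(7469)) = sqrt(3780 + 5*I*sqrt(7469))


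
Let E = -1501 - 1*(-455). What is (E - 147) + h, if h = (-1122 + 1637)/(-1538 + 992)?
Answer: -651893/546 ≈ -1193.9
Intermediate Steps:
E = -1046 (E = -1501 + 455 = -1046)
h = -515/546 (h = 515/(-546) = 515*(-1/546) = -515/546 ≈ -0.94322)
(E - 147) + h = (-1046 - 147) - 515/546 = -1193 - 515/546 = -651893/546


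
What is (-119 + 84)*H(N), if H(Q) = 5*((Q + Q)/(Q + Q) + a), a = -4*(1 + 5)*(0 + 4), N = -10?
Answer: 16625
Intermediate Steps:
a = -96 (a = -24*4 = -4*24 = -96)
H(Q) = -475 (H(Q) = 5*((Q + Q)/(Q + Q) - 96) = 5*((2*Q)/((2*Q)) - 96) = 5*((2*Q)*(1/(2*Q)) - 96) = 5*(1 - 96) = 5*(-95) = -475)
(-119 + 84)*H(N) = (-119 + 84)*(-475) = -35*(-475) = 16625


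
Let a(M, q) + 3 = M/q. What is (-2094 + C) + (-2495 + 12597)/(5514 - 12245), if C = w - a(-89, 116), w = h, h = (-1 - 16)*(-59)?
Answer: -850078821/780796 ≈ -1088.7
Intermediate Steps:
a(M, q) = -3 + M/q
h = 1003 (h = -17*(-59) = 1003)
w = 1003
C = 116785/116 (C = 1003 - (-3 - 89/116) = 1003 - 1*(-437/116) = 1003 + 437/116 = 116785/116 ≈ 1006.8)
(-2094 + C) + (-2495 + 12597)/(5514 - 12245) = (-2094 + 116785/116) + (-2495 + 12597)/(5514 - 12245) = -126119/116 + 10102/(-6731) = -126119/116 + 10102*(-1/6731) = -126119/116 - 10102/6731 = -850078821/780796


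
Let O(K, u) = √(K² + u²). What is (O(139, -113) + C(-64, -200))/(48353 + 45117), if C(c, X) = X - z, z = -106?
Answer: -47/46735 + √32090/93470 ≈ 0.00091085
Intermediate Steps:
C(c, X) = 106 + X (C(c, X) = X - 1*(-106) = X + 106 = 106 + X)
(O(139, -113) + C(-64, -200))/(48353 + 45117) = (√(139² + (-113)²) + (106 - 200))/(48353 + 45117) = (√(19321 + 12769) - 94)/93470 = (√32090 - 94)*(1/93470) = (-94 + √32090)*(1/93470) = -47/46735 + √32090/93470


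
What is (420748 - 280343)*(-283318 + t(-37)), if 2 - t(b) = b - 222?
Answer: -39742618085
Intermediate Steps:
t(b) = 224 - b (t(b) = 2 - (b - 222) = 2 - (-222 + b) = 2 + (222 - b) = 224 - b)
(420748 - 280343)*(-283318 + t(-37)) = (420748 - 280343)*(-283318 + (224 - 1*(-37))) = 140405*(-283318 + (224 + 37)) = 140405*(-283318 + 261) = 140405*(-283057) = -39742618085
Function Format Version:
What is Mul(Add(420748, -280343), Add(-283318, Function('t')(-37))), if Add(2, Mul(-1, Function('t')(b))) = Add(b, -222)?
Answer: -39742618085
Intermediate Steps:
Function('t')(b) = Add(224, Mul(-1, b)) (Function('t')(b) = Add(2, Mul(-1, Add(b, -222))) = Add(2, Mul(-1, Add(-222, b))) = Add(2, Add(222, Mul(-1, b))) = Add(224, Mul(-1, b)))
Mul(Add(420748, -280343), Add(-283318, Function('t')(-37))) = Mul(Add(420748, -280343), Add(-283318, Add(224, Mul(-1, -37)))) = Mul(140405, Add(-283318, Add(224, 37))) = Mul(140405, Add(-283318, 261)) = Mul(140405, -283057) = -39742618085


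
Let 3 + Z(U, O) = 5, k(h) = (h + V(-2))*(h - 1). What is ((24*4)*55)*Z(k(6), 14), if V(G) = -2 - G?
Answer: 10560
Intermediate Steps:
k(h) = h*(-1 + h) (k(h) = (h + (-2 - 1*(-2)))*(h - 1) = (h + (-2 + 2))*(-1 + h) = (h + 0)*(-1 + h) = h*(-1 + h))
Z(U, O) = 2 (Z(U, O) = -3 + 5 = 2)
((24*4)*55)*Z(k(6), 14) = ((24*4)*55)*2 = (96*55)*2 = 5280*2 = 10560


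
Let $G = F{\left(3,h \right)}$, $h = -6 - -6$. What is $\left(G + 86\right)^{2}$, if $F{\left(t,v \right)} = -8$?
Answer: $6084$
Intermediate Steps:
$h = 0$ ($h = -6 + 6 = 0$)
$G = -8$
$\left(G + 86\right)^{2} = \left(-8 + 86\right)^{2} = 78^{2} = 6084$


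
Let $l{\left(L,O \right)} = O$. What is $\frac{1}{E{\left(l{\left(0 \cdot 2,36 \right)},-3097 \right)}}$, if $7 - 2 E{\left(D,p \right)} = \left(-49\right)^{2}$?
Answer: $- \frac{1}{1197} \approx -0.00083542$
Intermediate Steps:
$E{\left(D,p \right)} = -1197$ ($E{\left(D,p \right)} = \frac{7}{2} - \frac{\left(-49\right)^{2}}{2} = \frac{7}{2} - \frac{2401}{2} = -1197$)
$\frac{1}{E{\left(l{\left(0 \cdot 2,36 \right)},-3097 \right)}} = \frac{1}{-1197} = - \frac{1}{1197}$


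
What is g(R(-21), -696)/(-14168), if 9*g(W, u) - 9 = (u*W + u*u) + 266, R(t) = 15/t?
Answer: -3396317/892584 ≈ -3.8050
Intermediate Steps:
g(W, u) = 275/9 + u**2/9 + W*u/9 (g(W, u) = 1 + ((u*W + u*u) + 266)/9 = 1 + ((W*u + u**2) + 266)/9 = 1 + ((u**2 + W*u) + 266)/9 = 1 + (266 + u**2 + W*u)/9 = 1 + (266/9 + u**2/9 + W*u/9) = 275/9 + u**2/9 + W*u/9)
g(R(-21), -696)/(-14168) = (275/9 + (1/9)*(-696)**2 + (1/9)*(15/(-21))*(-696))/(-14168) = (275/9 + (1/9)*484416 + (1/9)*(15*(-1/21))*(-696))*(-1/14168) = (275/9 + 53824 + (1/9)*(-5/7)*(-696))*(-1/14168) = (275/9 + 53824 + 1160/21)*(-1/14168) = (3396317/63)*(-1/14168) = -3396317/892584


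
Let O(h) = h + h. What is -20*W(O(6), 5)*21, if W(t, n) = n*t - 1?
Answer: -24780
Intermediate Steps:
O(h) = 2*h
W(t, n) = -1 + n*t
-20*W(O(6), 5)*21 = -20*(-1 + 5*(2*6))*21 = -20*(-1 + 5*12)*21 = -20*(-1 + 60)*21 = -20*59*21 = -1180*21 = -24780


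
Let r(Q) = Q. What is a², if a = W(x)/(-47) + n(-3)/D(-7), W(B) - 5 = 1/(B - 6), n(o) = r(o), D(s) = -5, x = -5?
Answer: 1640961/6682225 ≈ 0.24557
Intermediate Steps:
n(o) = o
W(B) = 5 + 1/(-6 + B) (W(B) = 5 + 1/(B - 6) = 5 + 1/(-6 + B))
a = 1281/2585 (a = ((-29 + 5*(-5))/(-6 - 5))/(-47) - 3/(-5) = ((-29 - 25)/(-11))*(-1/47) - 3*(-⅕) = -1/11*(-54)*(-1/47) + ⅗ = (54/11)*(-1/47) + ⅗ = -54/517 + ⅗ = 1281/2585 ≈ 0.49555)
a² = (1281/2585)² = 1640961/6682225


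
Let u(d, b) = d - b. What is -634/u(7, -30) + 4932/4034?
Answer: -1187536/74629 ≈ -15.913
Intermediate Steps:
-634/u(7, -30) + 4932/4034 = -634/(7 - 1*(-30)) + 4932/4034 = -634/(7 + 30) + 4932*(1/4034) = -634/37 + 2466/2017 = -1187536/74629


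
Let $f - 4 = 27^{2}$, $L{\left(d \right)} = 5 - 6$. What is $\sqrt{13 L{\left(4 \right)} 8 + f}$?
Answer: $\sqrt{629} \approx 25.08$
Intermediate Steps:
$L{\left(d \right)} = -1$ ($L{\left(d \right)} = 5 - 6 = -1$)
$f = 733$ ($f = 4 + 27^{2} = 4 + 729 = 733$)
$\sqrt{13 L{\left(4 \right)} 8 + f} = \sqrt{13 \left(-1\right) 8 + 733} = \sqrt{\left(-13\right) 8 + 733} = \sqrt{-104 + 733} = \sqrt{629}$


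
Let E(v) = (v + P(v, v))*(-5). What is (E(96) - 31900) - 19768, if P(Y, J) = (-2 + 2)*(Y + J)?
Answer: -52148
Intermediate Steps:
P(Y, J) = 0 (P(Y, J) = 0*(J + Y) = 0)
E(v) = -5*v (E(v) = (v + 0)*(-5) = v*(-5) = -5*v)
(E(96) - 31900) - 19768 = (-5*96 - 31900) - 19768 = (-480 - 31900) - 19768 = -32380 - 19768 = -52148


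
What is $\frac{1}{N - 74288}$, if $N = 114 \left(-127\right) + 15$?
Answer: $- \frac{1}{88751} \approx -1.1267 \cdot 10^{-5}$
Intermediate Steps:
$N = -14463$ ($N = -14478 + 15 = -14463$)
$\frac{1}{N - 74288} = \frac{1}{-14463 - 74288} = \frac{1}{-88751} = - \frac{1}{88751}$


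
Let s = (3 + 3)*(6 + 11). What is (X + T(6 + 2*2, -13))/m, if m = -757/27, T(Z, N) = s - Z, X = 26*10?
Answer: -9504/757 ≈ -12.555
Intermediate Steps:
s = 102 (s = 6*17 = 102)
X = 260
T(Z, N) = 102 - Z
m = -757/27 (m = -757*1/27 = -757/27 ≈ -28.037)
(X + T(6 + 2*2, -13))/m = (260 + (102 - (6 + 2*2)))/(-757/27) = (260 + (102 - (6 + 4)))*(-27/757) = (260 + (102 - 1*10))*(-27/757) = (260 + (102 - 10))*(-27/757) = (260 + 92)*(-27/757) = 352*(-27/757) = -9504/757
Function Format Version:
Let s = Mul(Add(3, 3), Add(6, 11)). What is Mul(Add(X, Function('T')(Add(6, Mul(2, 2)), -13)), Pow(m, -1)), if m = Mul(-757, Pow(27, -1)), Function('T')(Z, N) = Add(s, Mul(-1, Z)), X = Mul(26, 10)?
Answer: Rational(-9504, 757) ≈ -12.555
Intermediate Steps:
s = 102 (s = Mul(6, 17) = 102)
X = 260
Function('T')(Z, N) = Add(102, Mul(-1, Z))
m = Rational(-757, 27) (m = Mul(-757, Rational(1, 27)) = Rational(-757, 27) ≈ -28.037)
Mul(Add(X, Function('T')(Add(6, Mul(2, 2)), -13)), Pow(m, -1)) = Mul(Add(260, Add(102, Mul(-1, Add(6, Mul(2, 2))))), Pow(Rational(-757, 27), -1)) = Mul(Add(260, Add(102, Mul(-1, Add(6, 4)))), Rational(-27, 757)) = Mul(Add(260, Add(102, Mul(-1, 10))), Rational(-27, 757)) = Mul(Add(260, Add(102, -10)), Rational(-27, 757)) = Mul(Add(260, 92), Rational(-27, 757)) = Mul(352, Rational(-27, 757)) = Rational(-9504, 757)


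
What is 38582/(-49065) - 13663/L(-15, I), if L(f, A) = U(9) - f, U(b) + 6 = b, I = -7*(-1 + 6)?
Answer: -223689857/294390 ≈ -759.84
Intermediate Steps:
I = -35 (I = -7*5 = -35)
U(b) = -6 + b
L(f, A) = 3 - f (L(f, A) = (-6 + 9) - f = 3 - f)
38582/(-49065) - 13663/L(-15, I) = 38582/(-49065) - 13663/(3 - 1*(-15)) = 38582*(-1/49065) - 13663/(3 + 15) = -38582/49065 - 13663/18 = -223689857/294390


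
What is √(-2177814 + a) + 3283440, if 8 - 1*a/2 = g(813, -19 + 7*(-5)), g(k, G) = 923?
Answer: 3283440 + 2*I*√544911 ≈ 3.2834e+6 + 1476.4*I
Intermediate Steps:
a = -1830 (a = 16 - 2*923 = 16 - 1846 = -1830)
√(-2177814 + a) + 3283440 = √(-2177814 - 1830) + 3283440 = √(-2179644) + 3283440 = 2*I*√544911 + 3283440 = 3283440 + 2*I*√544911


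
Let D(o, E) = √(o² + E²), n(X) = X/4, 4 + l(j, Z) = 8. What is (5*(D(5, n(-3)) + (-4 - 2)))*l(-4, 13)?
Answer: -120 + 5*√409 ≈ -18.881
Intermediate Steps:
l(j, Z) = 4 (l(j, Z) = -4 + 8 = 4)
n(X) = X/4 (n(X) = X*(¼) = X/4)
D(o, E) = √(E² + o²)
(5*(D(5, n(-3)) + (-4 - 2)))*l(-4, 13) = (5*(√(((¼)*(-3))² + 5²) + (-4 - 2)))*4 = (5*(√((-¾)² + 25) - 6))*4 = (5*(√(9/16 + 25) - 6))*4 = (5*(√(409/16) - 6))*4 = (5*(√409/4 - 6))*4 = (5*(-6 + √409/4))*4 = (-30 + 5*√409/4)*4 = -120 + 5*√409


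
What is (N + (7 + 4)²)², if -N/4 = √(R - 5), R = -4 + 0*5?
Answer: 14497 - 2904*I ≈ 14497.0 - 2904.0*I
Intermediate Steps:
R = -4 (R = -4 + 0 = -4)
N = -12*I (N = -4*√(-4 - 5) = -12*I ≈ -12.0*I)
(N + (7 + 4)²)² = (-12*I + (7 + 4)²)² = (-12*I + 11²)² = (-12*I + 121)² = (121 - 12*I)²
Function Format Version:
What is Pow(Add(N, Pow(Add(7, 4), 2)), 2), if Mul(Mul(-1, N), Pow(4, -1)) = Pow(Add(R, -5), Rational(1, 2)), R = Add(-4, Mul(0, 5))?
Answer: Add(14497, Mul(-2904, I)) ≈ Add(14497., Mul(-2904.0, I))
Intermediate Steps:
R = -4 (R = Add(-4, 0) = -4)
N = Mul(-12, I) (N = Mul(-4, Pow(Add(-4, -5), Rational(1, 2))) = Mul(-4, Pow(-9, Rational(1, 2))) = Mul(-4, Mul(3, I)) = Mul(-12, I) ≈ Mul(-12.000, I))
Pow(Add(N, Pow(Add(7, 4), 2)), 2) = Pow(Add(Mul(-12, I), Pow(Add(7, 4), 2)), 2) = Pow(Add(Mul(-12, I), Pow(11, 2)), 2) = Pow(Add(Mul(-12, I), 121), 2) = Pow(Add(121, Mul(-12, I)), 2)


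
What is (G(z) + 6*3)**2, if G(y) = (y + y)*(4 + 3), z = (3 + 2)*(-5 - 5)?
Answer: 465124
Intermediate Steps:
z = -50 (z = 5*(-10) = -50)
G(y) = 14*y (G(y) = (2*y)*7 = 14*y)
(G(z) + 6*3)**2 = (14*(-50) + 6*3)**2 = (-700 + 18)**2 = (-682)**2 = 465124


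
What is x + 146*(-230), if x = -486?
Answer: -34066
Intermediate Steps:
x + 146*(-230) = -486 + 146*(-230) = -486 - 33580 = -34066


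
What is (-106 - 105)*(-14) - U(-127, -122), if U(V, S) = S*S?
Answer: -11930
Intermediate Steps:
U(V, S) = S²
(-106 - 105)*(-14) - U(-127, -122) = (-106 - 105)*(-14) - 1*(-122)² = -211*(-14) - 1*14884 = 2954 - 14884 = -11930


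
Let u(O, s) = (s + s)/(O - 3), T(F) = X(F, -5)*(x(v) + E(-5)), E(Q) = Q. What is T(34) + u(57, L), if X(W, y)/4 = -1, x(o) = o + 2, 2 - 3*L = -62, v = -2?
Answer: 1684/81 ≈ 20.790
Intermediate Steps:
L = 64/3 (L = ⅔ - ⅓*(-62) = ⅔ + 62/3 = 64/3 ≈ 21.333)
x(o) = 2 + o
X(W, y) = -4 (X(W, y) = 4*(-1) = -4)
T(F) = 20 (T(F) = -4*((2 - 2) - 5) = -4*(0 - 5) = -4*(-5) = 20)
u(O, s) = 2*s/(-3 + O) (u(O, s) = (2*s)/(-3 + O) = 2*s/(-3 + O))
T(34) + u(57, L) = 20 + 2*(64/3)/(-3 + 57) = 20 + 2*(64/3)/54 = 20 + 2*(64/3)*(1/54) = 20 + 64/81 = 1684/81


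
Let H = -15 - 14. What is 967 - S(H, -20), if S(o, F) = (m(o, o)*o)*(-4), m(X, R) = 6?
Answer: 271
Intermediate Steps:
H = -29
S(o, F) = -24*o (S(o, F) = (6*o)*(-4) = -24*o)
967 - S(H, -20) = 967 - (-24)*(-29) = 967 - 1*696 = 967 - 696 = 271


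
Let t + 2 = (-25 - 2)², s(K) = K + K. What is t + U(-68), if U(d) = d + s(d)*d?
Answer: 9907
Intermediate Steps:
s(K) = 2*K
t = 727 (t = -2 + (-25 - 2)² = -2 + (-27)² = -2 + 729 = 727)
U(d) = d + 2*d² (U(d) = d + (2*d)*d = d + 2*d²)
t + U(-68) = 727 - 68*(1 + 2*(-68)) = 727 - 68*(1 - 136) = 727 - 68*(-135) = 727 + 9180 = 9907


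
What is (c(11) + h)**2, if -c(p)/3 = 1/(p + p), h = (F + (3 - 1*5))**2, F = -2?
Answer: 121801/484 ≈ 251.66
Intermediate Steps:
h = 16 (h = (-2 + (3 - 1*5))**2 = (-2 + (3 - 5))**2 = (-2 - 2)**2 = (-4)**2 = 16)
c(p) = -3/(2*p) (c(p) = -3/(p + p) = -3*1/(2*p) = -3/(2*p))
(c(11) + h)**2 = (-3/2/11 + 16)**2 = (-3/2*1/11 + 16)**2 = (-3/22 + 16)**2 = (349/22)**2 = 121801/484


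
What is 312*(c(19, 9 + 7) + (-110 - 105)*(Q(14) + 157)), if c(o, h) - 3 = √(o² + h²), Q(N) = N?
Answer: -11469744 + 312*√617 ≈ -1.1462e+7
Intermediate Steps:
c(o, h) = 3 + √(h² + o²) (c(o, h) = 3 + √(o² + h²) = 3 + √(h² + o²))
312*(c(19, 9 + 7) + (-110 - 105)*(Q(14) + 157)) = 312*((3 + √((9 + 7)² + 19²)) + (-110 - 105)*(14 + 157)) = 312*((3 + √(16² + 361)) - 215*171) = 312*((3 + √(256 + 361)) - 36765) = 312*((3 + √617) - 36765) = 312*(-36762 + √617) = -11469744 + 312*√617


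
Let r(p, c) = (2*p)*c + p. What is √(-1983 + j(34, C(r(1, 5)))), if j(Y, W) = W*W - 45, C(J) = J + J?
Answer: 2*I*√386 ≈ 39.294*I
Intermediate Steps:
r(p, c) = p + 2*c*p (r(p, c) = 2*c*p + p = p + 2*c*p)
C(J) = 2*J
j(Y, W) = -45 + W² (j(Y, W) = W² - 45 = -45 + W²)
√(-1983 + j(34, C(r(1, 5)))) = √(-1983 + (-45 + (2*(1*(1 + 2*5)))²)) = √(-1983 + (-45 + (2*(1*(1 + 10)))²)) = √(-1983 + (-45 + (2*(1*11))²)) = √(-1983 + (-45 + (2*11)²)) = √(-1983 + (-45 + 22²)) = √(-1983 + (-45 + 484)) = √(-1983 + 439) = √(-1544) = 2*I*√386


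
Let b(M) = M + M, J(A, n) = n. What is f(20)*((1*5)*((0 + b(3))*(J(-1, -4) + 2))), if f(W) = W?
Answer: -1200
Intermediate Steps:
b(M) = 2*M
f(20)*((1*5)*((0 + b(3))*(J(-1, -4) + 2))) = 20*((1*5)*((0 + 2*3)*(-4 + 2))) = 20*(5*((0 + 6)*(-2))) = 20*(5*(6*(-2))) = 20*(5*(-12)) = 20*(-60) = -1200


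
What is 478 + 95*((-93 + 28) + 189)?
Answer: 12258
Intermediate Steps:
478 + 95*((-93 + 28) + 189) = 478 + 95*(-65 + 189) = 478 + 95*124 = 478 + 11780 = 12258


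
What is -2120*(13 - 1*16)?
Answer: 6360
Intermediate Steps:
-2120*(13 - 1*16) = -2120*(13 - 16) = -2120*(-3) = 6360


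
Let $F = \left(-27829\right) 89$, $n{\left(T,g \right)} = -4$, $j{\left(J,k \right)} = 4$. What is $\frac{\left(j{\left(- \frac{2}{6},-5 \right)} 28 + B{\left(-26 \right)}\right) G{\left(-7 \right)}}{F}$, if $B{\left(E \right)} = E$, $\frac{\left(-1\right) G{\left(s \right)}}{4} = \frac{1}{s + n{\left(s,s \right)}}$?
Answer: $- \frac{344}{27244591} \approx -1.2626 \cdot 10^{-5}$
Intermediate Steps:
$G{\left(s \right)} = - \frac{4}{-4 + s}$ ($G{\left(s \right)} = - \frac{4}{s - 4} = - \frac{4}{-4 + s}$)
$F = -2476781$
$\frac{\left(j{\left(- \frac{2}{6},-5 \right)} 28 + B{\left(-26 \right)}\right) G{\left(-7 \right)}}{F} = \frac{\left(4 \cdot 28 - 26\right) \left(- \frac{4}{-4 - 7}\right)}{-2476781} = \left(112 - 26\right) \left(- \frac{4}{-11}\right) \left(- \frac{1}{2476781}\right) = 86 \left(\left(-4\right) \left(- \frac{1}{11}\right)\right) \left(- \frac{1}{2476781}\right) = 86 \cdot \frac{4}{11} \left(- \frac{1}{2476781}\right) = \frac{344}{11} \left(- \frac{1}{2476781}\right) = - \frac{344}{27244591}$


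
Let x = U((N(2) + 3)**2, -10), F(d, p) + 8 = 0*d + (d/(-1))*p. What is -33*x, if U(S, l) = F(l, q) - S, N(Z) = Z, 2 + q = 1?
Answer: 1419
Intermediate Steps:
q = -1 (q = -2 + 1 = -1)
F(d, p) = -8 - d*p (F(d, p) = -8 + (0*d + (d/(-1))*p) = -8 + (0 + (d*(-1))*p) = -8 + (0 + (-d)*p) = -8 + (0 - d*p) = -8 - d*p)
U(S, l) = -8 + l - S (U(S, l) = (-8 - 1*l*(-1)) - S = (-8 + l) - S = -8 + l - S)
x = -43 (x = -8 - 10 - (2 + 3)**2 = -8 - 10 - 1*5**2 = -8 - 10 - 1*25 = -8 - 10 - 25 = -43)
-33*x = -33*(-43) = 1419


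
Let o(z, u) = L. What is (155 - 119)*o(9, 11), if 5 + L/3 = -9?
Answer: -1512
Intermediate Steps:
L = -42 (L = -15 + 3*(-9) = -15 - 27 = -42)
o(z, u) = -42
(155 - 119)*o(9, 11) = (155 - 119)*(-42) = 36*(-42) = -1512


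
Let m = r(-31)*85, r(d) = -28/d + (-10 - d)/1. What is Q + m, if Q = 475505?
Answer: 14798370/31 ≈ 4.7737e+5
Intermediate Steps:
r(d) = -10 - d - 28/d (r(d) = -28/d + (-10 - d)*1 = -28/d + (-10 - d) = -10 - d - 28/d)
m = 57715/31 (m = (-10 - 1*(-31) - 28/(-31))*85 = (-10 + 31 - 28*(-1/31))*85 = (-10 + 31 + 28/31)*85 = (679/31)*85 = 57715/31 ≈ 1861.8)
Q + m = 475505 + 57715/31 = 14798370/31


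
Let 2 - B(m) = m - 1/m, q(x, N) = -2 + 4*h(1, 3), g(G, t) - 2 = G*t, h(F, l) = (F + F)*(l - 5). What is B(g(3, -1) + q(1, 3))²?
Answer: 158404/361 ≈ 438.79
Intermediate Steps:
h(F, l) = 2*F*(-5 + l) (h(F, l) = (2*F)*(-5 + l) = 2*F*(-5 + l))
g(G, t) = 2 + G*t
q(x, N) = -18 (q(x, N) = -2 + 4*(2*1*(-5 + 3)) = -2 + 4*(2*1*(-2)) = -2 + 4*(-4) = -2 - 16 = -18)
B(m) = 2 + 1/m - m (B(m) = 2 - (m - 1/m) = 2 + (1/m - m) = 2 + 1/m - m)
B(g(3, -1) + q(1, 3))² = (2 + 1/((2 + 3*(-1)) - 18) - ((2 + 3*(-1)) - 18))² = (2 + 1/((2 - 3) - 18) - ((2 - 3) - 18))² = (2 + 1/(-1 - 18) - (-1 - 18))² = (2 + 1/(-19) - 1*(-19))² = (2 - 1/19 + 19)² = (398/19)² = 158404/361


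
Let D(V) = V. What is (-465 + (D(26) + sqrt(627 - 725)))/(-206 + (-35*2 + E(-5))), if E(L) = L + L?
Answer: 439/286 - 7*I*sqrt(2)/286 ≈ 1.535 - 0.034614*I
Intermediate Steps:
E(L) = 2*L
(-465 + (D(26) + sqrt(627 - 725)))/(-206 + (-35*2 + E(-5))) = (-465 + (26 + sqrt(627 - 725)))/(-206 + (-35*2 + 2*(-5))) = (-465 + (26 + sqrt(-98)))/(-206 + (-70 - 10)) = (-465 + (26 + 7*I*sqrt(2)))/(-206 - 80) = (-439 + 7*I*sqrt(2))/(-286) = (-439 + 7*I*sqrt(2))*(-1/286) = 439/286 - 7*I*sqrt(2)/286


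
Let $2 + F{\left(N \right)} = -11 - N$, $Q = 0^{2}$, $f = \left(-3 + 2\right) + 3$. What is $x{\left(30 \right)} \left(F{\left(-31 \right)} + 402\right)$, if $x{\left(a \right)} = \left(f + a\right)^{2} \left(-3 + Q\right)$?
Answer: $-1290240$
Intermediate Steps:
$f = 2$ ($f = -1 + 3 = 2$)
$Q = 0$
$F{\left(N \right)} = -13 - N$ ($F{\left(N \right)} = -2 - \left(11 + N\right) = -13 - N$)
$x{\left(a \right)} = - 3 \left(2 + a\right)^{2}$ ($x{\left(a \right)} = \left(2 + a\right)^{2} \left(-3 + 0\right) = \left(2 + a\right)^{2} \left(-3\right) = - 3 \left(2 + a\right)^{2}$)
$x{\left(30 \right)} \left(F{\left(-31 \right)} + 402\right) = - 3 \left(2 + 30\right)^{2} \left(\left(-13 - -31\right) + 402\right) = - 3 \cdot 32^{2} \left(\left(-13 + 31\right) + 402\right) = \left(-3\right) 1024 \left(18 + 402\right) = \left(-3072\right) 420 = -1290240$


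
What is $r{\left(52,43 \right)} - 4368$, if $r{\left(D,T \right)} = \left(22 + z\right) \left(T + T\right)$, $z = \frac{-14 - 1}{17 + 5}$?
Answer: $- \frac{27881}{11} \approx -2534.6$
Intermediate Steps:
$z = - \frac{15}{22} \approx -0.68182$
$r{\left(D,T \right)} = \frac{469 T}{11}$ ($r{\left(D,T \right)} = \left(22 - \frac{15}{22}\right) \left(T + T\right) = \frac{469 \cdot 2 T}{22} = \frac{469 T}{11}$)
$r{\left(52,43 \right)} - 4368 = \frac{469}{11} \cdot 43 - 4368 = \frac{20167}{11} - 4368 = - \frac{27881}{11}$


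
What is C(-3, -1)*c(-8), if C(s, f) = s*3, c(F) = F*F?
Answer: -576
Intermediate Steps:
c(F) = F**2
C(s, f) = 3*s
C(-3, -1)*c(-8) = (3*(-3))*(-8)**2 = -9*64 = -576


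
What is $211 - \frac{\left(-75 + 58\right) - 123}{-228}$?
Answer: $\frac{11992}{57} \approx 210.39$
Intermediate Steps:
$211 - \frac{\left(-75 + 58\right) - 123}{-228} = 211 - \left(-17 - 123\right) \left(- \frac{1}{228}\right) = 211 - \left(-140\right) \left(- \frac{1}{228}\right) = 211 - \frac{35}{57} = \frac{11992}{57}$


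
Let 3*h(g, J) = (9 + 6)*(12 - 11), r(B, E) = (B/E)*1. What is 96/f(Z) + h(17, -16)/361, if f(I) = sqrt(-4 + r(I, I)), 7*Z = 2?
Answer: 5/361 - 32*I*sqrt(3) ≈ 0.01385 - 55.426*I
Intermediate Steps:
r(B, E) = B/E
h(g, J) = 5 (h(g, J) = ((9 + 6)*(12 - 11))/3 = (15*1)/3 = (1/3)*15 = 5)
Z = 2/7 (Z = (1/7)*2 = 2/7 ≈ 0.28571)
f(I) = I*sqrt(3) (f(I) = sqrt(-4 + I/I) = sqrt(-4 + 1) = sqrt(-3) = I*sqrt(3))
96/f(Z) + h(17, -16)/361 = 96/((I*sqrt(3))) + 5/361 = 96*(-I*sqrt(3)/3) + 5*(1/361) = -32*I*sqrt(3) + 5/361 = 5/361 - 32*I*sqrt(3)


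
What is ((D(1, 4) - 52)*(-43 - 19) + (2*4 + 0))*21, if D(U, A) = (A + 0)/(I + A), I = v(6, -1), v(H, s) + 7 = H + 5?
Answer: 67221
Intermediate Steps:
v(H, s) = -2 + H (v(H, s) = -7 + (H + 5) = -7 + (5 + H) = -2 + H)
I = 4 (I = -2 + 6 = 4)
D(U, A) = A/(4 + A) (D(U, A) = (A + 0)/(4 + A) = A/(4 + A))
((D(1, 4) - 52)*(-43 - 19) + (2*4 + 0))*21 = ((4/(4 + 4) - 52)*(-43 - 19) + (2*4 + 0))*21 = ((4/8 - 52)*(-62) + (8 + 0))*21 = ((4*(⅛) - 52)*(-62) + 8)*21 = ((½ - 52)*(-62) + 8)*21 = (-103/2*(-62) + 8)*21 = (3193 + 8)*21 = 3201*21 = 67221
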